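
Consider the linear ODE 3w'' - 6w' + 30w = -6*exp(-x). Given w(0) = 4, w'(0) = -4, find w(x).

Divide through by 3: w'' - 2w' + 10w = -2*exp(-x).
Characteristic equation r² - 2r + 10 = 0 has discriminant (-2)² - 4·(10) = -36 < 0, so r = 1 ± 3i.
Hence w_h = C1*cos(3*x)*exp(x) + C2*exp(x)*sin(3*x).
Try w_p = A*exp(-x). Substituting into the equation and dividing by exp(-x) gives A = -2/13, so w_p = -2*exp(-x)/13.
General solution: w = -2*exp(-x)/13 + C1*cos(3*x)*exp(x) + C2*exp(x)*sin(3*x).
Apply the initial conditions: w(0) = -2/13 + C1 = 4 and w'(0) = 2/13 + C1 + 3*C2 = -4. Solving gives C1 = 54/13, C2 = -36/13.

w = -2*exp(-x)/13 - 36*exp(x)*sin(3*x)/13 + 54*cos(3*x)*exp(x)/13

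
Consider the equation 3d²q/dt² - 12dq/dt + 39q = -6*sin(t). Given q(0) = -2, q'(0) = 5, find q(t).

q = -3*sin(t)/20 - cos(t)/20 - 39*cos(3*t)*exp(2*t)/20 + 181*exp(2*t)*sin(3*t)/60

Divide through by 3: q'' - 4q' + 13q = -2*sin(t).
Characteristic equation r² - 4r + 13 = 0 has discriminant (-4)² - 4·(13) = -36 < 0, so r = 2 ± 3i.
Hence q_h = C1*cos(3*t)*exp(2*t) + C2*exp(2*t)*sin(3*t).
Try q_p = A*cos(t) + B*sin(t). Substituting and equating the coefficients of cos(t) and sin(t) gives A = -1/20, B = -3/20, so q_p = -3*sin(t)/20 - cos(t)/20.
General solution: q = -3*sin(t)/20 - cos(t)/20 + C1*cos(3*t)*exp(2*t) + C2*exp(2*t)*sin(3*t).
Apply the initial conditions: q(0) = -1/20 + C1 = -2 and q'(0) = -3/20 + 2*C1 + 3*C2 = 5. Solving gives C1 = -39/20, C2 = 181/60.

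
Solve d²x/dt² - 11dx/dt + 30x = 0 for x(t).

Characteristic equation r² - 11r + 30 = 0 factors as (r - 6)(r - 5) = 0, so r = 6, 5.
Hence x_h = C1*exp(6*t) + C2*exp(5*t).

x = C1*exp(6*t) + C2*exp(5*t)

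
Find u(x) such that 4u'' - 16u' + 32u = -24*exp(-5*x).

u = -6*exp(-5*x)/53 + C1*cos(2*x)*exp(2*x) + C2*exp(2*x)*sin(2*x)

Divide through by 4: u'' - 4u' + 8u = -6*exp(-5*x).
Characteristic equation r² - 4r + 8 = 0 has discriminant (-4)² - 4·(8) = -16 < 0, so r = 2 ± 2i.
Hence u_h = C1*cos(2*x)*exp(2*x) + C2*exp(2*x)*sin(2*x).
Try u_p = A*exp(-5*x). Substituting into the equation and dividing by exp(-5*x) gives A = -6/53, so u_p = -6*exp(-5*x)/53.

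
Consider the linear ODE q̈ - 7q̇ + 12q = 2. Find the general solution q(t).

q = 1/6 + C1*exp(3*t) + C2*exp(4*t)

Characteristic equation r² - 7r + 12 = 0 factors as (r - 3)(r - 4) = 0, so r = 3, 4.
Hence q_h = C1*exp(3*t) + C2*exp(4*t).
For the particular solution try q_p = A0. Substituting and matching coefficients of each power of t gives A0 = 1/6, so q_p = 1/6.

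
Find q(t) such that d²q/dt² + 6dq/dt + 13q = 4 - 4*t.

q = 76/169 - 4*t/13 + C1*cos(2*t)*exp(-3*t) + C2*exp(-3*t)*sin(2*t)

Characteristic equation r² + 6r + 13 = 0 has discriminant (6)² - 4·(13) = -16 < 0, so r = -3 ± 2i.
Hence q_h = C1*cos(2*t)*exp(-3*t) + C2*exp(-3*t)*sin(2*t).
For the particular solution try q_p = A0 + A1*t. Substituting and matching coefficients of each power of t gives A0 = 76/169, A1 = -4/13, so q_p = 76/169 - 4*t/13.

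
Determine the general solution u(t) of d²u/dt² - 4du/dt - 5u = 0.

Characteristic equation r² - 4r - 5 = 0 factors as (r + 1)(r - 5) = 0, so r = -1, 5.
Hence u_h = C1*exp(-t) + C2*exp(5*t).

u = C1*exp(-t) + C2*exp(5*t)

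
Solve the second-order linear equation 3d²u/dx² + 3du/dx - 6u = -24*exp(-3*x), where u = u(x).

u = -2*exp(-3*x) + C1*exp(-2*x) + C2*exp(x)

Divide through by 3: u'' + u' - 2u = -8*exp(-3*x).
Characteristic equation r² + r - 2 = 0 factors as (r + 2)(r - 1) = 0, so r = -2, 1.
Hence u_h = C1*exp(-2*x) + C2*exp(x).
Try u_p = A*exp(-3*x). Substituting into the equation and dividing by exp(-3*x) gives A = -2, so u_p = -2*exp(-3*x).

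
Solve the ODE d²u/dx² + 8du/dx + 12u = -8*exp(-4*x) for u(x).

Characteristic equation r² + 8r + 12 = 0 factors as (r + 2)(r + 6) = 0, so r = -2, -6.
Hence u_h = C1*exp(-2*x) + C2*exp(-6*x).
Try u_p = A*exp(-4*x). Substituting into the equation and dividing by exp(-4*x) gives A = 2, so u_p = 2*exp(-4*x).

u = 2*exp(-4*x) + C1*exp(-2*x) + C2*exp(-6*x)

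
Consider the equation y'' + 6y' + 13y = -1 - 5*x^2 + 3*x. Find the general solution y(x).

y = -633/2197 - 5*x**2/13 + 99*x/169 + C1*cos(2*x)*exp(-3*x) + C2*exp(-3*x)*sin(2*x)

Characteristic equation r² + 6r + 13 = 0 has discriminant (6)² - 4·(13) = -16 < 0, so r = -3 ± 2i.
Hence y_h = C1*cos(2*x)*exp(-3*x) + C2*exp(-3*x)*sin(2*x).
For the particular solution try y_p = A0 + A1*x + A2*x^2. Substituting and matching coefficients of each power of x gives A0 = -633/2197, A1 = 99/169, A2 = -5/13, so y_p = -633/2197 - 5*x^2/13 + 99*x/169.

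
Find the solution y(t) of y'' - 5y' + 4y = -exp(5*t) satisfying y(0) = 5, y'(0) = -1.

Characteristic equation r² - 5r + 4 = 0 factors as (r - 4)(r - 1) = 0, so r = 4, 1.
Hence y_h = C1*exp(4*t) + C2*exp(t).
Try y_p = A*exp(5*t). Substituting into the equation and dividing by exp(5*t) gives A = -1/4, so y_p = -exp(5*t)/4.
General solution: y = -exp(5*t)/4 + C1*exp(4*t) + C2*exp(t).
Apply the initial conditions: y(0) = -1/4 + C1 + C2 = 5 and y'(0) = -5/4 + C2 + 4*C1 = -1. Solving gives C1 = -5/3, C2 = 83/12.

y = -5*exp(4*t)/3 - exp(5*t)/4 + 83*exp(t)/12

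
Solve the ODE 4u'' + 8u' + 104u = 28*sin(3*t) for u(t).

Divide through by 4: u'' + 2u' + 26u = 7*sin(3*t).
Characteristic equation r² + 2r + 26 = 0 has discriminant (2)² - 4·(26) = -100 < 0, so r = -1 ± 5i.
Hence u_h = C1*cos(5*t)*exp(-t) + C2*exp(-t)*sin(5*t).
Try u_p = A*cos(3*t) + B*sin(3*t). Substituting and equating the coefficients of cos(3t) and sin(3t) gives A = -42/325, B = 119/325, so u_p = -42*cos(3*t)/325 + 119*sin(3*t)/325.

u = -42*cos(3*t)/325 + 119*sin(3*t)/325 + C1*cos(5*t)*exp(-t) + C2*exp(-t)*sin(5*t)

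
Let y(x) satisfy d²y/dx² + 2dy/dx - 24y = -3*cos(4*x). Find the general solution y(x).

Characteristic equation r² + 2r - 24 = 0 factors as (r - 4)(r + 6) = 0, so r = 4, -6.
Hence y_h = C1*exp(4*x) + C2*exp(-6*x).
Try y_p = A*cos(4*x) + B*sin(4*x). Substituting and equating the coefficients of cos(4x) and sin(4x) gives A = 15/208, B = -3/208, so y_p = -3*sin(4*x)/208 + 15*cos(4*x)/208.

y = -3*sin(4*x)/208 + 15*cos(4*x)/208 + C1*exp(4*x) + C2*exp(-6*x)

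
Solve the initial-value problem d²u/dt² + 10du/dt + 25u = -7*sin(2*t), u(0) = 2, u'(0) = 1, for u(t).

Characteristic equation r² + 10r + 25 = 0 has discriminant (10)² - 4·(25) = 0, so r = -5 is a repeated root.
Hence u_h = (C1 + C2*t)*exp(-5*t).
Try u_p = A*cos(2*t) + B*sin(2*t). Substituting and equating the coefficients of cos(2t) and sin(2t) gives A = 140/841, B = -147/841, so u_p = -147*sin(2*t)/841 + 140*cos(2*t)/841.
General solution: u = -147*sin(2*t)/841 + 140*cos(2*t)/841 + C1*exp(-5*t) + C2*t*exp(-5*t).
Apply the initial conditions: u(0) = 140/841 + C1 = 2 and u'(0) = -294/841 + C2 - 5*C1 = 1. Solving gives C1 = 1542/841, C2 = 305/29.

u = -147*sin(2*t)/841 + 140*cos(2*t)/841 + 1542*exp(-5*t)/841 + 305*t*exp(-5*t)/29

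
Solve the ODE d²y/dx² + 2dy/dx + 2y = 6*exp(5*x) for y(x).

y = 6*exp(5*x)/37 + C1*cos(x)*exp(-x) + C2*exp(-x)*sin(x)

Characteristic equation r² + 2r + 2 = 0 has discriminant (2)² - 4·(2) = -4 < 0, so r = -1 ± i.
Hence y_h = C1*cos(x)*exp(-x) + C2*exp(-x)*sin(x).
Try y_p = A*exp(5*x). Substituting into the equation and dividing by exp(5*x) gives A = 6/37, so y_p = 6*exp(5*x)/37.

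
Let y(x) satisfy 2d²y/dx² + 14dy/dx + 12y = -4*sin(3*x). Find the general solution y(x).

y = sin(3*x)/75 + 7*cos(3*x)/75 + C1*exp(-6*x) + C2*exp(-x)

Divide through by 2: y'' + 7y' + 6y = -2*sin(3*x).
Characteristic equation r² + 7r + 6 = 0 factors as (r + 6)(r + 1) = 0, so r = -6, -1.
Hence y_h = C1*exp(-6*x) + C2*exp(-x).
Try y_p = A*cos(3*x) + B*sin(3*x). Substituting and equating the coefficients of cos(3x) and sin(3x) gives A = 7/75, B = 1/75, so y_p = sin(3*x)/75 + 7*cos(3*x)/75.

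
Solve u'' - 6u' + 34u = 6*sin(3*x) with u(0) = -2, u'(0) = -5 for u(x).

u = 108*cos(3*x)/949 + 150*sin(3*x)/949 - 2006*cos(5*x)*exp(3*x)/949 + 823*exp(3*x)*sin(5*x)/4745

Characteristic equation r² - 6r + 34 = 0 has discriminant (-6)² - 4·(34) = -100 < 0, so r = 3 ± 5i.
Hence u_h = C1*cos(5*x)*exp(3*x) + C2*exp(3*x)*sin(5*x).
Try u_p = A*cos(3*x) + B*sin(3*x). Substituting and equating the coefficients of cos(3x) and sin(3x) gives A = 108/949, B = 150/949, so u_p = 108*cos(3*x)/949 + 150*sin(3*x)/949.
General solution: u = 108*cos(3*x)/949 + 150*sin(3*x)/949 + C1*cos(5*x)*exp(3*x) + C2*exp(3*x)*sin(5*x).
Apply the initial conditions: u(0) = 108/949 + C1 = -2 and u'(0) = 450/949 + 3*C1 + 5*C2 = -5. Solving gives C1 = -2006/949, C2 = 823/4745.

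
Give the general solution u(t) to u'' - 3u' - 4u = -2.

u = 1/2 + C1*exp(-t) + C2*exp(4*t)

Characteristic equation r² - 3r - 4 = 0 factors as (r + 1)(r - 4) = 0, so r = -1, 4.
Hence u_h = C1*exp(-t) + C2*exp(4*t).
For the particular solution try u_p = A0. Substituting and matching coefficients of each power of t gives A0 = 1/2, so u_p = 1/2.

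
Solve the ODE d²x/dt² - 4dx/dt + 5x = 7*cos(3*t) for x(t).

Characteristic equation r² - 4r + 5 = 0 has discriminant (-4)² - 4·(5) = -4 < 0, so r = 2 ± i.
Hence x_h = C1*cos(t)*exp(2*t) + C2*exp(2*t)*sin(t).
Try x_p = A*cos(3*t) + B*sin(3*t). Substituting and equating the coefficients of cos(3t) and sin(3t) gives A = -7/40, B = -21/40, so x_p = -21*sin(3*t)/40 - 7*cos(3*t)/40.

x = -21*sin(3*t)/40 - 7*cos(3*t)/40 + C1*cos(t)*exp(2*t) + C2*exp(2*t)*sin(t)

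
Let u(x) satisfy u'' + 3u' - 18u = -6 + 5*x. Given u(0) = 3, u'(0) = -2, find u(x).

Characteristic equation r² + 3r - 18 = 0 factors as (r - 3)(r + 6) = 0, so r = 3, -6.
Hence u_h = C1*exp(3*x) + C2*exp(-6*x).
For the particular solution try u_p = A0 + A1*x. Substituting and matching coefficients of each power of x gives A0 = 31/108, A1 = -5/18, so u_p = 31/108 - 5*x/18.
General solution: u = 31/108 - 5*x/18 + C1*exp(3*x) + C2*exp(-6*x).
Apply the initial conditions: u(0) = 31/108 + C1 + C2 = 3 and u'(0) = -5/18 - 6*C2 + 3*C1 = -2. Solving gives C1 = 131/81, C2 = 355/324.

u = 31/108 - 5*x/18 + 131*exp(3*x)/81 + 355*exp(-6*x)/324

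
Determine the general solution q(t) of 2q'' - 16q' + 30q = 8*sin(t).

Divide through by 2: q'' - 8q' + 15q = 4*sin(t).
Characteristic equation r² - 8r + 15 = 0 factors as (r - 3)(r - 5) = 0, so r = 3, 5.
Hence q_h = C1*exp(3*t) + C2*exp(5*t).
Try q_p = A*cos(t) + B*sin(t). Substituting and equating the coefficients of cos(t) and sin(t) gives A = 8/65, B = 14/65, so q_p = 8*cos(t)/65 + 14*sin(t)/65.

q = 8*cos(t)/65 + 14*sin(t)/65 + C1*exp(3*t) + C2*exp(5*t)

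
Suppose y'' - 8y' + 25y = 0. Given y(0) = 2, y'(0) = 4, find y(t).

y = 2*cos(3*t)*exp(4*t) - 4*exp(4*t)*sin(3*t)/3

Characteristic equation r² - 8r + 25 = 0 has discriminant (-8)² - 4·(25) = -36 < 0, so r = 4 ± 3i.
Hence y_h = C1*cos(3*t)*exp(4*t) + C2*exp(4*t)*sin(3*t).
Apply the initial conditions: y(0) = C1 = 2 and y'(0) = 3*C2 + 4*C1 = 4. Solving gives C1 = 2, C2 = -4/3.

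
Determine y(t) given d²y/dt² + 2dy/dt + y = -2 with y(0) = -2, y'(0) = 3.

y = -2 + 3*t*exp(-t)

Characteristic equation r² + 2r + 1 = 0 has discriminant (2)² - 4·(1) = 0, so r = -1 is a repeated root.
Hence y_h = (C1 + C2*t)*exp(-t).
For the particular solution try y_p = A0. Substituting and matching coefficients of each power of t gives A0 = -2, so y_p = -2.
General solution: y = -2 + C1*exp(-t) + C2*t*exp(-t).
Apply the initial conditions: y(0) = -2 + C1 = -2 and y'(0) = C2 - C1 = 3. Solving gives C1 = 0, C2 = 3.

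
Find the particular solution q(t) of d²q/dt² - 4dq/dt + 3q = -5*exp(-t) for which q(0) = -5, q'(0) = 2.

Characteristic equation r² - 4r + 3 = 0 factors as (r - 1)(r - 3) = 0, so r = 1, 3.
Hence q_h = C1*exp(t) + C2*exp(3*t).
Try q_p = A*exp(-t). Substituting into the equation and dividing by exp(-t) gives A = -5/8, so q_p = -5*exp(-t)/8.
General solution: q = -5*exp(-t)/8 + C1*exp(t) + C2*exp(3*t).
Apply the initial conditions: q(0) = -5/8 + C1 + C2 = -5 and q'(0) = 5/8 + C1 + 3*C2 = 2. Solving gives C1 = -29/4, C2 = 23/8.

q = -29*exp(t)/4 - 5*exp(-t)/8 + 23*exp(3*t)/8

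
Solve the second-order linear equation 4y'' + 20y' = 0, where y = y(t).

y = C2 + C1*exp(-5*t)

Divide through by 4: y'' + 5y' = 0.
Characteristic equation r² + 5r = 0 factors as (r + 5)r = 0, so r = -5, 0.
Hence y_h = C1*exp(-5*t) + C2.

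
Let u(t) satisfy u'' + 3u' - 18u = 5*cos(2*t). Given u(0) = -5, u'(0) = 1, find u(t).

Characteristic equation r² + 3r - 18 = 0 factors as (r + 6)(r - 3) = 0, so r = -6, 3.
Hence u_h = C1*exp(-6*t) + C2*exp(3*t).
Try u_p = A*cos(2*t) + B*sin(2*t). Substituting and equating the coefficients of cos(2t) and sin(2t) gives A = -11/52, B = 3/52, so u_p = -11*cos(2*t)/52 + 3*sin(2*t)/52.
General solution: u = -11*cos(2*t)/52 + 3*sin(2*t)/52 + C1*exp(-6*t) + C2*exp(3*t).
Apply the initial conditions: u(0) = -11/52 + C1 + C2 = -5 and u'(0) = 3/26 - 6*C1 + 3*C2 = 1. Solving gives C1 = -61/36, C2 = -362/117.

u = -362*exp(3*t)/117 - 61*exp(-6*t)/36 - 11*cos(2*t)/52 + 3*sin(2*t)/52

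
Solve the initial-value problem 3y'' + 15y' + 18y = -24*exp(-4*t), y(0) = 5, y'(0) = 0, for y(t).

y = -4*exp(-4*t) - 2*exp(-3*t) + 11*exp(-2*t)

Divide through by 3: y'' + 5y' + 6y = -8*exp(-4*t).
Characteristic equation r² + 5r + 6 = 0 factors as (r + 2)(r + 3) = 0, so r = -2, -3.
Hence y_h = C1*exp(-2*t) + C2*exp(-3*t).
Try y_p = A*exp(-4*t). Substituting into the equation and dividing by exp(-4*t) gives A = -4, so y_p = -4*exp(-4*t).
General solution: y = -4*exp(-4*t) + C1*exp(-2*t) + C2*exp(-3*t).
Apply the initial conditions: y(0) = -4 + C1 + C2 = 5 and y'(0) = 16 - 3*C2 - 2*C1 = 0. Solving gives C1 = 11, C2 = -2.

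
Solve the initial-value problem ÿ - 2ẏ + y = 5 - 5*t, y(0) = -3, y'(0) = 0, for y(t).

Characteristic equation r² - 2r + 1 = 0 has discriminant (-2)² - 4·(1) = 0, so r = 1 is a repeated root.
Hence y_h = (C1 + C2*t)*exp(t).
For the particular solution try y_p = A0 + A1*t. Substituting and matching coefficients of each power of t gives A0 = -5, A1 = -5, so y_p = -5 - 5*t.
General solution: y = -5 - 5*t + C1*exp(t) + C2*t*exp(t).
Apply the initial conditions: y(0) = -5 + C1 = -3 and y'(0) = -5 + C1 + C2 = 0. Solving gives C1 = 2, C2 = 3.

y = -5 - 5*t + 2*exp(t) + 3*t*exp(t)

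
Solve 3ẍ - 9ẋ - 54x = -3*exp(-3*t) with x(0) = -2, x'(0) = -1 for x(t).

Divide through by 3: x'' - 3x' - 18x = -exp(-3*t).
Characteristic equation r² - 3r - 18 = 0 factors as (r + 3)(r - 6) = 0, so r = -3, 6.
Hence x_h = C1*exp(-3*t) + C2*exp(6*t).
Since exp(-3*t) solves the homogeneous equation (r = -3 is a root of multiplicity 1), multiply the trial by t. Try x_p = A*t*exp(-3*t). Substituting into the equation and dividing by exp(-3*t) gives A = 1/9, so x_p = t*exp(-3*t)/9.
General solution: x = C1*exp(-3*t) + C2*exp(6*t) + t*exp(-3*t)/9.
Apply the initial conditions: x(0) = C1 + C2 = -2 and x'(0) = 1/9 - 3*C1 + 6*C2 = -1. Solving gives C1 = -98/81, C2 = -64/81.

x = -98*exp(-3*t)/81 - 64*exp(6*t)/81 + t*exp(-3*t)/9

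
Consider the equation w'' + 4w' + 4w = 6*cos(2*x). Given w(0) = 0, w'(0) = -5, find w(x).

Characteristic equation r² + 4r + 4 = 0 has discriminant (4)² - 4·(4) = 0, so r = -2 is a repeated root.
Hence w_h = (C1 + C2*x)*exp(-2*x).
Try w_p = A*cos(2*x) + B*sin(2*x). Substituting and equating the coefficients of cos(2x) and sin(2x) gives A = 0, B = 3/4, so w_p = 3*sin(2*x)/4.
General solution: w = 3*sin(2*x)/4 + C1*exp(-2*x) + C2*x*exp(-2*x).
Apply the initial conditions: w(0) = C1 = 0 and w'(0) = 3/2 + C2 - 2*C1 = -5. Solving gives C1 = 0, C2 = -13/2.

w = 3*sin(2*x)/4 - 13*x*exp(-2*x)/2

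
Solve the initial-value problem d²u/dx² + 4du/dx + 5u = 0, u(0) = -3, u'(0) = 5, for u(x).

Characteristic equation r² + 4r + 5 = 0 has discriminant (4)² - 4·(5) = -4 < 0, so r = -2 ± i.
Hence u_h = C1*cos(x)*exp(-2*x) + C2*exp(-2*x)*sin(x).
Apply the initial conditions: u(0) = C1 = -3 and u'(0) = C2 - 2*C1 = 5. Solving gives C1 = -3, C2 = -1.

u = -exp(-2*x)*sin(x) - 3*cos(x)*exp(-2*x)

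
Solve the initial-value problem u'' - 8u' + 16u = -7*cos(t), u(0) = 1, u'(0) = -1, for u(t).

u = -105*cos(t)/289 + 56*sin(t)/289 + 394*exp(4*t)/289 - 113*t*exp(4*t)/17

Characteristic equation r² - 8r + 16 = 0 has discriminant (-8)² - 4·(16) = 0, so r = 4 is a repeated root.
Hence u_h = (C1 + C2*t)*exp(4*t).
Try u_p = A*cos(t) + B*sin(t). Substituting and equating the coefficients of cos(t) and sin(t) gives A = -105/289, B = 56/289, so u_p = -105*cos(t)/289 + 56*sin(t)/289.
General solution: u = -105*cos(t)/289 + 56*sin(t)/289 + C1*exp(4*t) + C2*t*exp(4*t).
Apply the initial conditions: u(0) = -105/289 + C1 = 1 and u'(0) = 56/289 + C2 + 4*C1 = -1. Solving gives C1 = 394/289, C2 = -113/17.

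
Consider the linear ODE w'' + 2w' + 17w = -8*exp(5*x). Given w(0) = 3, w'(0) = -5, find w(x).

Characteristic equation r² + 2r + 17 = 0 has discriminant (2)² - 4·(17) = -64 < 0, so r = -1 ± 4i.
Hence w_h = C1*cos(4*x)*exp(-x) + C2*exp(-x)*sin(4*x).
Try w_p = A*exp(5*x). Substituting into the equation and dividing by exp(5*x) gives A = -2/13, so w_p = -2*exp(5*x)/13.
General solution: w = -2*exp(5*x)/13 + C1*cos(4*x)*exp(-x) + C2*exp(-x)*sin(4*x).
Apply the initial conditions: w(0) = -2/13 + C1 = 3 and w'(0) = -10/13 - C1 + 4*C2 = -5. Solving gives C1 = 41/13, C2 = -7/26.

w = -2*exp(5*x)/13 - 7*exp(-x)*sin(4*x)/26 + 41*cos(4*x)*exp(-x)/13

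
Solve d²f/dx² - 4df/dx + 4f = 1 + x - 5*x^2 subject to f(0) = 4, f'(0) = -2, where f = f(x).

f = -11/8 - 9*x/4 - 5*x**2/4 + 43*exp(2*x)/8 - 21*x*exp(2*x)/2

Characteristic equation r² - 4r + 4 = 0 has discriminant (-4)² - 4·(4) = 0, so r = 2 is a repeated root.
Hence f_h = (C1 + C2*x)*exp(2*x).
For the particular solution try f_p = A0 + A1*x + A2*x^2. Substituting and matching coefficients of each power of x gives A0 = -11/8, A1 = -9/4, A2 = -5/4, so f_p = -11/8 - 9*x/4 - 5*x^2/4.
General solution: f = -11/8 - 9*x/4 - 5*x^2/4 + C1*exp(2*x) + C2*x*exp(2*x).
Apply the initial conditions: f(0) = -11/8 + C1 = 4 and f'(0) = -9/4 + C2 + 2*C1 = -2. Solving gives C1 = 43/8, C2 = -21/2.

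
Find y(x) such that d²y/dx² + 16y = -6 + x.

y = -3/8 + x/16 + C1*cos(4*x) + C2*sin(4*x)

Characteristic equation r² + 16 = 0 has discriminant (0)² - 4·(16) = -64 < 0, so r = ± 4i.
Hence y_h = C1*cos(4*x) + C2*sin(4*x).
For the particular solution try y_p = A0 + A1*x. Substituting and matching coefficients of each power of x gives A0 = -3/8, A1 = 1/16, so y_p = -3/8 + x/16.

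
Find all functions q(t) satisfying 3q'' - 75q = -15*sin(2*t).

Divide through by 3: q'' - 25q = -5*sin(2*t).
Characteristic equation r² - 25 = 0 factors as (r + 5)(r - 5) = 0, so r = -5, 5.
Hence q_h = C1*exp(-5*t) + C2*exp(5*t).
Try q_p = A*cos(2*t) + B*sin(2*t). Substituting and equating the coefficients of cos(2t) and sin(2t) gives A = 0, B = 5/29, so q_p = 5*sin(2*t)/29.

q = 5*sin(2*t)/29 + C1*exp(-5*t) + C2*exp(5*t)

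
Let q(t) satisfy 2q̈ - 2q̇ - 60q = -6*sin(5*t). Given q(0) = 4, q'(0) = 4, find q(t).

Divide through by 2: q'' - q' - 30q = -3*sin(5*t).
Characteristic equation r² - r - 30 = 0 factors as (r - 6)(r + 5) = 0, so r = 6, -5.
Hence q_h = C1*exp(6*t) + C2*exp(-5*t).
Try q_p = A*cos(5*t) + B*sin(5*t). Substituting and equating the coefficients of cos(5t) and sin(5t) gives A = -3/610, B = 33/610, so q_p = -3*cos(5*t)/610 + 33*sin(5*t)/610.
General solution: q = -3*cos(5*t)/610 + 33*sin(5*t)/610 + C1*exp(6*t) + C2*exp(-5*t).
Apply the initial conditions: q(0) = -3/610 + C1 + C2 = 4 and q'(0) = 33/122 - 5*C2 + 6*C1 = 4. Solving gives C1 = 1449/671, C2 = 203/110.

q = -3*cos(5*t)/610 + 33*sin(5*t)/610 + 203*exp(-5*t)/110 + 1449*exp(6*t)/671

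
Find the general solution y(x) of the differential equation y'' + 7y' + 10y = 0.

Characteristic equation r² + 7r + 10 = 0 factors as (r + 5)(r + 2) = 0, so r = -5, -2.
Hence y_h = C1*exp(-5*x) + C2*exp(-2*x).

y = C1*exp(-5*x) + C2*exp(-2*x)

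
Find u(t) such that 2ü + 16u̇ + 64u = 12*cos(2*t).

Divide through by 2: u'' + 8u' + 32u = 6*cos(2*t).
Characteristic equation r² + 8r + 32 = 0 has discriminant (8)² - 4·(32) = -64 < 0, so r = -4 ± 4i.
Hence u_h = C1*cos(4*t)*exp(-4*t) + C2*exp(-4*t)*sin(4*t).
Try u_p = A*cos(2*t) + B*sin(2*t). Substituting and equating the coefficients of cos(2t) and sin(2t) gives A = 21/130, B = 6/65, so u_p = 6*sin(2*t)/65 + 21*cos(2*t)/130.

u = 6*sin(2*t)/65 + 21*cos(2*t)/130 + C1*cos(4*t)*exp(-4*t) + C2*exp(-4*t)*sin(4*t)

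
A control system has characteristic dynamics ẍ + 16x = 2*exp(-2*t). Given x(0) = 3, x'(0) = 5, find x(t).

Characteristic equation r² + 16 = 0 has discriminant (0)² - 4·(16) = -64 < 0, so r = ± 4i.
Hence x_h = C1*cos(4*t) + C2*sin(4*t).
Try x_p = A*exp(-2*t). Substituting into the equation and dividing by exp(-2*t) gives A = 1/10, so x_p = exp(-2*t)/10.
General solution: x = exp(-2*t)/10 + C1*cos(4*t) + C2*sin(4*t).
Apply the initial conditions: x(0) = 1/10 + C1 = 3 and x'(0) = -1/5 + 4*C2 = 5. Solving gives C1 = 29/10, C2 = 13/10.

x = exp(-2*t)/10 + 13*sin(4*t)/10 + 29*cos(4*t)/10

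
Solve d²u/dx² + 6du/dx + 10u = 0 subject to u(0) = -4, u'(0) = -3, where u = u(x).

Characteristic equation r² + 6r + 10 = 0 has discriminant (6)² - 4·(10) = -4 < 0, so r = -3 ± i.
Hence u_h = C1*cos(x)*exp(-3*x) + C2*exp(-3*x)*sin(x).
Apply the initial conditions: u(0) = C1 = -4 and u'(0) = C2 - 3*C1 = -3. Solving gives C1 = -4, C2 = -15.

u = -15*exp(-3*x)*sin(x) - 4*cos(x)*exp(-3*x)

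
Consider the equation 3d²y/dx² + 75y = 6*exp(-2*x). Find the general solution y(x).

Divide through by 3: y'' + 25y = 2*exp(-2*x).
Characteristic equation r² + 25 = 0 has discriminant (0)² - 4·(25) = -100 < 0, so r = ± 5i.
Hence y_h = C1*cos(5*x) + C2*sin(5*x).
Try y_p = A*exp(-2*x). Substituting into the equation and dividing by exp(-2*x) gives A = 2/29, so y_p = 2*exp(-2*x)/29.

y = 2*exp(-2*x)/29 + C1*cos(5*x) + C2*sin(5*x)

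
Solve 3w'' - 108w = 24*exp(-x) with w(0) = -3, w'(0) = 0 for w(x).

Divide through by 3: w'' - 36w = 8*exp(-x).
Characteristic equation r² - 36 = 0 factors as (r - 6)(r + 6) = 0, so r = 6, -6.
Hence w_h = C1*exp(6*x) + C2*exp(-6*x).
Try w_p = A*exp(-x). Substituting into the equation and dividing by exp(-x) gives A = -8/35, so w_p = -8*exp(-x)/35.
General solution: w = -8*exp(-x)/35 + C1*exp(6*x) + C2*exp(-6*x).
Apply the initial conditions: w(0) = -8/35 + C1 + C2 = -3 and w'(0) = 8/35 - 6*C2 + 6*C1 = 0. Solving gives C1 = -59/42, C2 = -41/30.

w = -59*exp(6*x)/42 - 41*exp(-6*x)/30 - 8*exp(-x)/35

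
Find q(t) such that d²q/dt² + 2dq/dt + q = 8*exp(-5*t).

Characteristic equation r² + 2r + 1 = 0 has discriminant (2)² - 4·(1) = 0, so r = -1 is a repeated root.
Hence q_h = (C1 + C2*t)*exp(-t).
Try q_p = A*exp(-5*t). Substituting into the equation and dividing by exp(-5*t) gives A = 1/2, so q_p = exp(-5*t)/2.

q = exp(-5*t)/2 + C1*exp(-t) + C2*t*exp(-t)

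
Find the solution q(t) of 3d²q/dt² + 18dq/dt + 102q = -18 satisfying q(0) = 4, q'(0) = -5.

q = -3/17 + 71*cos(5*t)*exp(-3*t)/17 + 128*exp(-3*t)*sin(5*t)/85

Divide through by 3: q'' + 6q' + 34q = -6.
Characteristic equation r² + 6r + 34 = 0 has discriminant (6)² - 4·(34) = -100 < 0, so r = -3 ± 5i.
Hence q_h = C1*cos(5*t)*exp(-3*t) + C2*exp(-3*t)*sin(5*t).
For the particular solution try q_p = A0. Substituting and matching coefficients of each power of t gives A0 = -3/17, so q_p = -3/17.
General solution: q = -3/17 + C1*cos(5*t)*exp(-3*t) + C2*exp(-3*t)*sin(5*t).
Apply the initial conditions: q(0) = -3/17 + C1 = 4 and q'(0) = -3*C1 + 5*C2 = -5. Solving gives C1 = 71/17, C2 = 128/85.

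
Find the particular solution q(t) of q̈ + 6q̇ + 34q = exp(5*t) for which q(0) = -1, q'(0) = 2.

q = exp(5*t)/89 - 97*exp(-3*t)*sin(5*t)/445 - 90*cos(5*t)*exp(-3*t)/89

Characteristic equation r² + 6r + 34 = 0 has discriminant (6)² - 4·(34) = -100 < 0, so r = -3 ± 5i.
Hence q_h = C1*cos(5*t)*exp(-3*t) + C2*exp(-3*t)*sin(5*t).
Try q_p = A*exp(5*t). Substituting into the equation and dividing by exp(5*t) gives A = 1/89, so q_p = exp(5*t)/89.
General solution: q = exp(5*t)/89 + C1*cos(5*t)*exp(-3*t) + C2*exp(-3*t)*sin(5*t).
Apply the initial conditions: q(0) = 1/89 + C1 = -1 and q'(0) = 5/89 - 3*C1 + 5*C2 = 2. Solving gives C1 = -90/89, C2 = -97/445.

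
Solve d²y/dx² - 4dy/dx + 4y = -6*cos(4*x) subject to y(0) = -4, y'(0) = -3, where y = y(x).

Characteristic equation r² - 4r + 4 = 0 has discriminant (-4)² - 4·(4) = 0, so r = 2 is a repeated root.
Hence y_h = (C1 + C2*x)*exp(2*x).
Try y_p = A*cos(4*x) + B*sin(4*x). Substituting and equating the coefficients of cos(4x) and sin(4x) gives A = 9/50, B = 6/25, so y_p = 6*sin(4*x)/25 + 9*cos(4*x)/50.
General solution: y = 6*sin(4*x)/25 + 9*cos(4*x)/50 + C1*exp(2*x) + C2*x*exp(2*x).
Apply the initial conditions: y(0) = 9/50 + C1 = -4 and y'(0) = 24/25 + C2 + 2*C1 = -3. Solving gives C1 = -209/50, C2 = 22/5.

y = -209*exp(2*x)/50 + 6*sin(4*x)/25 + 9*cos(4*x)/50 + 22*x*exp(2*x)/5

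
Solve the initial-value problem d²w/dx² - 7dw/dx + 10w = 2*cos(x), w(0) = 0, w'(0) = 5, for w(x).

w = -29*exp(2*x)/15 - 7*sin(x)/65 + 9*cos(x)/65 + 70*exp(5*x)/39

Characteristic equation r² - 7r + 10 = 0 factors as (r - 2)(r - 5) = 0, so r = 2, 5.
Hence w_h = C1*exp(2*x) + C2*exp(5*x).
Try w_p = A*cos(x) + B*sin(x). Substituting and equating the coefficients of cos(x) and sin(x) gives A = 9/65, B = -7/65, so w_p = -7*sin(x)/65 + 9*cos(x)/65.
General solution: w = -7*sin(x)/65 + 9*cos(x)/65 + C1*exp(2*x) + C2*exp(5*x).
Apply the initial conditions: w(0) = 9/65 + C1 + C2 = 0 and w'(0) = -7/65 + 2*C1 + 5*C2 = 5. Solving gives C1 = -29/15, C2 = 70/39.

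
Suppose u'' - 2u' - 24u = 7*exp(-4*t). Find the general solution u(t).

u = C1*exp(6*t) + C2*exp(-4*t) - 7*t*exp(-4*t)/10

Characteristic equation r² - 2r - 24 = 0 factors as (r - 6)(r + 4) = 0, so r = 6, -4.
Hence u_h = C1*exp(6*t) + C2*exp(-4*t).
Since exp(-4*t) solves the homogeneous equation (r = -4 is a root of multiplicity 1), multiply the trial by t. Try u_p = A*t*exp(-4*t). Substituting into the equation and dividing by exp(-4*t) gives A = -7/10, so u_p = -7*t*exp(-4*t)/10.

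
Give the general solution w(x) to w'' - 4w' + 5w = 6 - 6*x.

Characteristic equation r² - 4r + 5 = 0 has discriminant (-4)² - 4·(5) = -4 < 0, so r = 2 ± i.
Hence w_h = C1*cos(x)*exp(2*x) + C2*exp(2*x)*sin(x).
For the particular solution try w_p = A0 + A1*x. Substituting and matching coefficients of each power of x gives A0 = 6/25, A1 = -6/5, so w_p = 6/25 - 6*x/5.

w = 6/25 - 6*x/5 + C1*cos(x)*exp(2*x) + C2*exp(2*x)*sin(x)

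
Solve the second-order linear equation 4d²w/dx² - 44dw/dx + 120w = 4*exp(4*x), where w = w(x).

Divide through by 4: w'' - 11w' + 30w = exp(4*x).
Characteristic equation r² - 11r + 30 = 0 factors as (r - 5)(r - 6) = 0, so r = 5, 6.
Hence w_h = C1*exp(5*x) + C2*exp(6*x).
Try w_p = A*exp(4*x). Substituting into the equation and dividing by exp(4*x) gives A = 1/2, so w_p = exp(4*x)/2.

w = exp(4*x)/2 + C1*exp(5*x) + C2*exp(6*x)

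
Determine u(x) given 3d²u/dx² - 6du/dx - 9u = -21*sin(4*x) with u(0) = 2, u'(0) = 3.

Divide through by 3: u'' - 2u' - 3u = -7*sin(4*x).
Characteristic equation r² - 2r - 3 = 0 factors as (r + 1)(r - 3) = 0, so r = -1, 3.
Hence u_h = C1*exp(-x) + C2*exp(3*x).
Try u_p = A*cos(4*x) + B*sin(4*x). Substituting and equating the coefficients of cos(4x) and sin(4x) gives A = -56/425, B = 133/425, so u_p = -56*cos(4*x)/425 + 133*sin(4*x)/425.
General solution: u = -56*cos(4*x)/425 + 133*sin(4*x)/425 + C1*exp(-x) + C2*exp(3*x).
Apply the initial conditions: u(0) = -56/425 + C1 + C2 = 2 and u'(0) = 532/425 - C1 + 3*C2 = 3. Solving gives C1 = 79/68, C2 = 97/100.

u = -56*cos(4*x)/425 + 79*exp(-x)/68 + 97*exp(3*x)/100 + 133*sin(4*x)/425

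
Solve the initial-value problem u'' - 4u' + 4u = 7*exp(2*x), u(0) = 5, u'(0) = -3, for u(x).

u = 5*exp(2*x) - 13*x*exp(2*x) + 7*x**2*exp(2*x)/2

Characteristic equation r² - 4r + 4 = 0 has discriminant (-4)² - 4·(4) = 0, so r = 2 is a repeated root.
Hence u_h = (C1 + C2*x)*exp(2*x).
Since exp(2*x) solves the homogeneous equation (r = 2 is a root of multiplicity 2), multiply the trial by x^2. Try u_p = A*x^2*exp(2*x). Substituting into the equation and dividing by exp(2*x) gives A = 7/2, so u_p = 7*x^2*exp(2*x)/2.
General solution: u = C1*exp(2*x) + 7*x^2*exp(2*x)/2 + C2*x*exp(2*x).
Apply the initial conditions: u(0) = C1 = 5 and u'(0) = C2 + 2*C1 = -3. Solving gives C1 = 5, C2 = -13.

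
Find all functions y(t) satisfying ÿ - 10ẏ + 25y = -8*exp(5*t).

Characteristic equation r² - 10r + 25 = 0 has discriminant (-10)² - 4·(25) = 0, so r = 5 is a repeated root.
Hence y_h = (C1 + C2*t)*exp(5*t).
Since exp(5*t) solves the homogeneous equation (r = 5 is a root of multiplicity 2), multiply the trial by t^2. Try y_p = A*t^2*exp(5*t). Substituting into the equation and dividing by exp(5*t) gives A = -4, so y_p = -4*t^2*exp(5*t).

y = C1*exp(5*t) - 4*t**2*exp(5*t) + C2*t*exp(5*t)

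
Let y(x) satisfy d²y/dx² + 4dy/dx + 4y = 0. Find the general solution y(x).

Characteristic equation r² + 4r + 4 = 0 has discriminant (4)² - 4·(4) = 0, so r = -2 is a repeated root.
Hence y_h = (C1 + C2*x)*exp(-2*x).

y = C1*exp(-2*x) + C2*x*exp(-2*x)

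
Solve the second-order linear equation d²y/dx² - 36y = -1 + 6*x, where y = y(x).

y = 1/36 - x/6 + C1*exp(6*x) + C2*exp(-6*x)

Characteristic equation r² - 36 = 0 factors as (r - 6)(r + 6) = 0, so r = 6, -6.
Hence y_h = C1*exp(6*x) + C2*exp(-6*x).
For the particular solution try y_p = A0 + A1*x. Substituting and matching coefficients of each power of x gives A0 = 1/36, A1 = -1/6, so y_p = 1/36 - x/6.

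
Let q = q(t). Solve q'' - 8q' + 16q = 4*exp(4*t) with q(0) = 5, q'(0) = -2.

Characteristic equation r² - 8r + 16 = 0 has discriminant (-8)² - 4·(16) = 0, so r = 4 is a repeated root.
Hence q_h = (C1 + C2*t)*exp(4*t).
Since exp(4*t) solves the homogeneous equation (r = 4 is a root of multiplicity 2), multiply the trial by t^2. Try q_p = A*t^2*exp(4*t). Substituting into the equation and dividing by exp(4*t) gives A = 2, so q_p = 2*t^2*exp(4*t).
General solution: q = C1*exp(4*t) + 2*t^2*exp(4*t) + C2*t*exp(4*t).
Apply the initial conditions: q(0) = C1 = 5 and q'(0) = C2 + 4*C1 = -2. Solving gives C1 = 5, C2 = -22.

q = 5*exp(4*t) - 22*t*exp(4*t) + 2*t**2*exp(4*t)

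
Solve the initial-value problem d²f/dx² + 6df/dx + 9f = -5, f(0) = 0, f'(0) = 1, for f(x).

Characteristic equation r² + 6r + 9 = 0 has discriminant (6)² - 4·(9) = 0, so r = -3 is a repeated root.
Hence f_h = (C1 + C2*x)*exp(-3*x).
For the particular solution try f_p = A0. Substituting and matching coefficients of each power of x gives A0 = -5/9, so f_p = -5/9.
General solution: f = -5/9 + C1*exp(-3*x) + C2*x*exp(-3*x).
Apply the initial conditions: f(0) = -5/9 + C1 = 0 and f'(0) = C2 - 3*C1 = 1. Solving gives C1 = 5/9, C2 = 8/3.

f = -5/9 + 5*exp(-3*x)/9 + 8*x*exp(-3*x)/3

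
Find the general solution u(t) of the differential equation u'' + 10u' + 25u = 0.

Characteristic equation r² + 10r + 25 = 0 has discriminant (10)² - 4·(25) = 0, so r = -5 is a repeated root.
Hence u_h = (C1 + C2*t)*exp(-5*t).

u = C1*exp(-5*t) + C2*t*exp(-5*t)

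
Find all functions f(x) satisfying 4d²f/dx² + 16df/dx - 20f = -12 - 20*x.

f = 7/5 + x + C1*exp(x) + C2*exp(-5*x)

Divide through by 4: f'' + 4f' - 5f = -3 - 5*x.
Characteristic equation r² + 4r - 5 = 0 factors as (r - 1)(r + 5) = 0, so r = 1, -5.
Hence f_h = C1*exp(x) + C2*exp(-5*x).
For the particular solution try f_p = A0 + A1*x. Substituting and matching coefficients of each power of x gives A0 = 7/5, A1 = 1, so f_p = 7/5 + x.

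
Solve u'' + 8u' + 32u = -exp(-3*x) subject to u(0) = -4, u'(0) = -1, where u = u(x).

Characteristic equation r² + 8r + 32 = 0 has discriminant (8)² - 4·(32) = -64 < 0, so r = -4 ± 4i.
Hence u_h = C1*cos(4*x)*exp(-4*x) + C2*exp(-4*x)*sin(4*x).
Try u_p = A*exp(-3*x). Substituting into the equation and dividing by exp(-3*x) gives A = -1/17, so u_p = -exp(-3*x)/17.
General solution: u = -exp(-3*x)/17 + C1*cos(4*x)*exp(-4*x) + C2*exp(-4*x)*sin(4*x).
Apply the initial conditions: u(0) = -1/17 + C1 = -4 and u'(0) = 3/17 - 4*C1 + 4*C2 = -1. Solving gives C1 = -67/17, C2 = -72/17.

u = -exp(-3*x)/17 - 72*exp(-4*x)*sin(4*x)/17 - 67*cos(4*x)*exp(-4*x)/17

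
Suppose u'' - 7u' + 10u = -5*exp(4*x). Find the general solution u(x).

u = 5*exp(4*x)/2 + C1*exp(2*x) + C2*exp(5*x)

Characteristic equation r² - 7r + 10 = 0 factors as (r - 2)(r - 5) = 0, so r = 2, 5.
Hence u_h = C1*exp(2*x) + C2*exp(5*x).
Try u_p = A*exp(4*x). Substituting into the equation and dividing by exp(4*x) gives A = 5/2, so u_p = 5*exp(4*x)/2.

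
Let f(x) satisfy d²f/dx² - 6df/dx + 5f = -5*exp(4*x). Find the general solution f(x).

Characteristic equation r² - 6r + 5 = 0 factors as (r - 5)(r - 1) = 0, so r = 5, 1.
Hence f_h = C1*exp(5*x) + C2*exp(x).
Try f_p = A*exp(4*x). Substituting into the equation and dividing by exp(4*x) gives A = 5/3, so f_p = 5*exp(4*x)/3.

f = 5*exp(4*x)/3 + C1*exp(5*x) + C2*exp(x)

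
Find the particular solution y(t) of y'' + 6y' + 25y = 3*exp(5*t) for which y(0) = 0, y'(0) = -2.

y = 3*exp(5*t)/80 - 23*exp(-3*t)*sin(4*t)/40 - 3*cos(4*t)*exp(-3*t)/80

Characteristic equation r² + 6r + 25 = 0 has discriminant (6)² - 4·(25) = -64 < 0, so r = -3 ± 4i.
Hence y_h = C1*cos(4*t)*exp(-3*t) + C2*exp(-3*t)*sin(4*t).
Try y_p = A*exp(5*t). Substituting into the equation and dividing by exp(5*t) gives A = 3/80, so y_p = 3*exp(5*t)/80.
General solution: y = 3*exp(5*t)/80 + C1*cos(4*t)*exp(-3*t) + C2*exp(-3*t)*sin(4*t).
Apply the initial conditions: y(0) = 3/80 + C1 = 0 and y'(0) = 3/16 - 3*C1 + 4*C2 = -2. Solving gives C1 = -3/80, C2 = -23/40.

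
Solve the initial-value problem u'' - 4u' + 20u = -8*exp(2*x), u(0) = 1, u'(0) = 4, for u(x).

u = -exp(2*x)/2 + exp(2*x)*sin(4*x)/2 + 3*cos(4*x)*exp(2*x)/2

Characteristic equation r² - 4r + 20 = 0 has discriminant (-4)² - 4·(20) = -64 < 0, so r = 2 ± 4i.
Hence u_h = C1*cos(4*x)*exp(2*x) + C2*exp(2*x)*sin(4*x).
Try u_p = A*exp(2*x). Substituting into the equation and dividing by exp(2*x) gives A = -1/2, so u_p = -exp(2*x)/2.
General solution: u = -exp(2*x)/2 + C1*cos(4*x)*exp(2*x) + C2*exp(2*x)*sin(4*x).
Apply the initial conditions: u(0) = -1/2 + C1 = 1 and u'(0) = -1 + 2*C1 + 4*C2 = 4. Solving gives C1 = 3/2, C2 = 1/2.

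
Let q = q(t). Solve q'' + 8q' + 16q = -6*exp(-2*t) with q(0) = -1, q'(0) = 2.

Characteristic equation r² + 8r + 16 = 0 has discriminant (8)² - 4·(16) = 0, so r = -4 is a repeated root.
Hence q_h = (C1 + C2*t)*exp(-4*t).
Try q_p = A*exp(-2*t). Substituting into the equation and dividing by exp(-2*t) gives A = -3/2, so q_p = -3*exp(-2*t)/2.
General solution: q = -3*exp(-2*t)/2 + C1*exp(-4*t) + C2*t*exp(-4*t).
Apply the initial conditions: q(0) = -3/2 + C1 = -1 and q'(0) = 3 + C2 - 4*C1 = 2. Solving gives C1 = 1/2, C2 = 1.

q = exp(-4*t)/2 - 3*exp(-2*t)/2 + t*exp(-4*t)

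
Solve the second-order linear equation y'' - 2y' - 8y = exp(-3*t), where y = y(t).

y = exp(-3*t)/7 + C1*exp(4*t) + C2*exp(-2*t)

Characteristic equation r² - 2r - 8 = 0 factors as (r - 4)(r + 2) = 0, so r = 4, -2.
Hence y_h = C1*exp(4*t) + C2*exp(-2*t).
Try y_p = A*exp(-3*t). Substituting into the equation and dividing by exp(-3*t) gives A = 1/7, so y_p = exp(-3*t)/7.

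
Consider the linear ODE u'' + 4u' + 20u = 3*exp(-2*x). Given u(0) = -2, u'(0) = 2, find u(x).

u = 3*exp(-2*x)/16 - 35*cos(4*x)*exp(-2*x)/16 - exp(-2*x)*sin(4*x)/2

Characteristic equation r² + 4r + 20 = 0 has discriminant (4)² - 4·(20) = -64 < 0, so r = -2 ± 4i.
Hence u_h = C1*cos(4*x)*exp(-2*x) + C2*exp(-2*x)*sin(4*x).
Try u_p = A*exp(-2*x). Substituting into the equation and dividing by exp(-2*x) gives A = 3/16, so u_p = 3*exp(-2*x)/16.
General solution: u = 3*exp(-2*x)/16 + C1*cos(4*x)*exp(-2*x) + C2*exp(-2*x)*sin(4*x).
Apply the initial conditions: u(0) = 3/16 + C1 = -2 and u'(0) = -3/8 - 2*C1 + 4*C2 = 2. Solving gives C1 = -35/16, C2 = -1/2.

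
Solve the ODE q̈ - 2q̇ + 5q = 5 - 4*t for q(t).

Characteristic equation r² - 2r + 5 = 0 has discriminant (-2)² - 4·(5) = -16 < 0, so r = 1 ± 2i.
Hence q_h = C1*cos(2*t)*exp(t) + C2*exp(t)*sin(2*t).
For the particular solution try q_p = A0 + A1*t. Substituting and matching coefficients of each power of t gives A0 = 17/25, A1 = -4/5, so q_p = 17/25 - 4*t/5.

q = 17/25 - 4*t/5 + C1*cos(2*t)*exp(t) + C2*exp(t)*sin(2*t)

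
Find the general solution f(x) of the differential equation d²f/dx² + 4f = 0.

Characteristic equation r² + 4 = 0 has discriminant (0)² - 4·(4) = -16 < 0, so r = ± 2i.
Hence f_h = C1*cos(2*x) + C2*sin(2*x).

f = C1*cos(2*x) + C2*sin(2*x)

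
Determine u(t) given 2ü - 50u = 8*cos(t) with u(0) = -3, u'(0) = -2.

Divide through by 2: u'' - 25u = 4*cos(t).
Characteristic equation r² - 25 = 0 factors as (r - 5)(r + 5) = 0, so r = 5, -5.
Hence u_h = C1*exp(5*t) + C2*exp(-5*t).
Try u_p = A*cos(t) + B*sin(t). Substituting and equating the coefficients of cos(t) and sin(t) gives A = -2/13, B = 0, so u_p = -2*cos(t)/13.
General solution: u = -2*cos(t)/13 + C1*exp(5*t) + C2*exp(-5*t).
Apply the initial conditions: u(0) = -2/13 + C1 + C2 = -3 and u'(0) = -5*C2 + 5*C1 = -2. Solving gives C1 = -211/130, C2 = -159/130.

u = -211*exp(5*t)/130 - 159*exp(-5*t)/130 - 2*cos(t)/13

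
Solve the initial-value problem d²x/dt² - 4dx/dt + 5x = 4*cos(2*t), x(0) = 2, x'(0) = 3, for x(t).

Characteristic equation r² - 4r + 5 = 0 has discriminant (-4)² - 4·(5) = -4 < 0, so r = 2 ± i.
Hence x_h = C1*cos(t)*exp(2*t) + C2*exp(2*t)*sin(t).
Try x_p = A*cos(2*t) + B*sin(2*t). Substituting and equating the coefficients of cos(2t) and sin(2t) gives A = 4/65, B = -32/65, so x_p = -32*sin(2*t)/65 + 4*cos(2*t)/65.
General solution: x = -32*sin(2*t)/65 + 4*cos(2*t)/65 + C1*cos(t)*exp(2*t) + C2*exp(2*t)*sin(t).
Apply the initial conditions: x(0) = 4/65 + C1 = 2 and x'(0) = -64/65 + C2 + 2*C1 = 3. Solving gives C1 = 126/65, C2 = 7/65.

x = -32*sin(2*t)/65 + 4*cos(2*t)/65 + 7*exp(2*t)*sin(t)/65 + 126*cos(t)*exp(2*t)/65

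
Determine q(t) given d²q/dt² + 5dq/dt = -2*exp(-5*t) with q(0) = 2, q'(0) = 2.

q = 58/25 - 8*exp(-5*t)/25 + 2*t*exp(-5*t)/5

Characteristic equation r² + 5r = 0 factors as (r + 5)r = 0, so r = -5, 0.
Hence q_h = C1*exp(-5*t) + C2.
Since exp(-5*t) solves the homogeneous equation (r = -5 is a root of multiplicity 1), multiply the trial by t. Try q_p = A*t*exp(-5*t). Substituting into the equation and dividing by exp(-5*t) gives A = 2/5, so q_p = 2*t*exp(-5*t)/5.
General solution: q = C2 + C1*exp(-5*t) + 2*t*exp(-5*t)/5.
Apply the initial conditions: q(0) = C1 + C2 = 2 and q'(0) = 2/5 - 5*C1 = 2. Solving gives C1 = -8/25, C2 = 58/25.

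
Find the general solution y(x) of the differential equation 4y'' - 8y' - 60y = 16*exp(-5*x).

y = exp(-5*x)/5 + C1*exp(5*x) + C2*exp(-3*x)

Divide through by 4: y'' - 2y' - 15y = 4*exp(-5*x).
Characteristic equation r² - 2r - 15 = 0 factors as (r - 5)(r + 3) = 0, so r = 5, -3.
Hence y_h = C1*exp(5*x) + C2*exp(-3*x).
Try y_p = A*exp(-5*x). Substituting into the equation and dividing by exp(-5*x) gives A = 1/5, so y_p = exp(-5*x)/5.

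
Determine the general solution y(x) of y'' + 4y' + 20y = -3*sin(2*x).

y = -3*sin(2*x)/20 + 3*cos(2*x)/40 + C1*cos(4*x)*exp(-2*x) + C2*exp(-2*x)*sin(4*x)

Characteristic equation r² + 4r + 20 = 0 has discriminant (4)² - 4·(20) = -64 < 0, so r = -2 ± 4i.
Hence y_h = C1*cos(4*x)*exp(-2*x) + C2*exp(-2*x)*sin(4*x).
Try y_p = A*cos(2*x) + B*sin(2*x). Substituting and equating the coefficients of cos(2x) and sin(2x) gives A = 3/40, B = -3/20, so y_p = -3*sin(2*x)/20 + 3*cos(2*x)/40.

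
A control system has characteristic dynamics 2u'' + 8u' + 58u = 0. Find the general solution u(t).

u = C1*cos(5*t)*exp(-2*t) + C2*exp(-2*t)*sin(5*t)

Divide through by 2: u'' + 4u' + 29u = 0.
Characteristic equation r² + 4r + 29 = 0 has discriminant (4)² - 4·(29) = -100 < 0, so r = -2 ± 5i.
Hence u_h = C1*cos(5*t)*exp(-2*t) + C2*exp(-2*t)*sin(5*t).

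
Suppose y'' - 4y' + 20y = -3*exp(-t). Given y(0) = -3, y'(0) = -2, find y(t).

y = -3*exp(-t)/25 - 72*cos(4*t)*exp(2*t)/25 + 91*exp(2*t)*sin(4*t)/100

Characteristic equation r² - 4r + 20 = 0 has discriminant (-4)² - 4·(20) = -64 < 0, so r = 2 ± 4i.
Hence y_h = C1*cos(4*t)*exp(2*t) + C2*exp(2*t)*sin(4*t).
Try y_p = A*exp(-t). Substituting into the equation and dividing by exp(-t) gives A = -3/25, so y_p = -3*exp(-t)/25.
General solution: y = -3*exp(-t)/25 + C1*cos(4*t)*exp(2*t) + C2*exp(2*t)*sin(4*t).
Apply the initial conditions: y(0) = -3/25 + C1 = -3 and y'(0) = 3/25 + 2*C1 + 4*C2 = -2. Solving gives C1 = -72/25, C2 = 91/100.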